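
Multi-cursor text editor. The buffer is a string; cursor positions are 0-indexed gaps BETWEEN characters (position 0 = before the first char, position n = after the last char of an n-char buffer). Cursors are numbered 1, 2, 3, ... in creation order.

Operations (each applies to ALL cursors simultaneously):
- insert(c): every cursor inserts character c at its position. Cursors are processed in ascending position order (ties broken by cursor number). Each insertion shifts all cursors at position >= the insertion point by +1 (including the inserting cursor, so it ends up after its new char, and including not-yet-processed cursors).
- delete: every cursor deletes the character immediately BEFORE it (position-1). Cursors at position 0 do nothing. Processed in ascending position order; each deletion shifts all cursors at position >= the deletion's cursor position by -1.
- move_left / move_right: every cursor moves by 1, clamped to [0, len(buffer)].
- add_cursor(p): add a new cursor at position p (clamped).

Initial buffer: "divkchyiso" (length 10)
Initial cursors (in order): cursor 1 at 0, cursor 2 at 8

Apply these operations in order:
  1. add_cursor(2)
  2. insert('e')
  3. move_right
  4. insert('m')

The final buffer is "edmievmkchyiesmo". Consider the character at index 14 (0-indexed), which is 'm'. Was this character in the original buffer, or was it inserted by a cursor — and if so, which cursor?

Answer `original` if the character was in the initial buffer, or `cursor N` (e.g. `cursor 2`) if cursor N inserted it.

After op 1 (add_cursor(2)): buffer="divkchyiso" (len 10), cursors c1@0 c3@2 c2@8, authorship ..........
After op 2 (insert('e')): buffer="edievkchyieso" (len 13), cursors c1@1 c3@4 c2@11, authorship 1..3......2..
After op 3 (move_right): buffer="edievkchyieso" (len 13), cursors c1@2 c3@5 c2@12, authorship 1..3......2..
After op 4 (insert('m')): buffer="edmievmkchyiesmo" (len 16), cursors c1@3 c3@7 c2@15, authorship 1.1.3.3.....2.2.
Authorship (.=original, N=cursor N): 1 . 1 . 3 . 3 . . . . . 2 . 2 .
Index 14: author = 2

Answer: cursor 2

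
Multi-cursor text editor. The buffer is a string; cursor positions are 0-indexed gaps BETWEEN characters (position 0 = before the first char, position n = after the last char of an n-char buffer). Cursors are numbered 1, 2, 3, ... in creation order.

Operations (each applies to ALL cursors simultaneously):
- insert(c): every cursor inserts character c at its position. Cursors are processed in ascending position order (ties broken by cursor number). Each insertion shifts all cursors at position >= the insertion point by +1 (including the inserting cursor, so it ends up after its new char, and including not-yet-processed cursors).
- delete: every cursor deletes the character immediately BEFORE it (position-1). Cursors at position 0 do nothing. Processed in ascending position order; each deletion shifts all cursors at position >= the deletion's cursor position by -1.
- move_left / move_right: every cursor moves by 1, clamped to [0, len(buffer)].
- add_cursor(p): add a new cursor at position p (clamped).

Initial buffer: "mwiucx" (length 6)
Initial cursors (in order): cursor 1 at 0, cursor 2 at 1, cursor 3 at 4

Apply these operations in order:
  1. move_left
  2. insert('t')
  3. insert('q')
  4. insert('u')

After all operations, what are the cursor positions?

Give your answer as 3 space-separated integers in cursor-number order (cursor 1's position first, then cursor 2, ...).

After op 1 (move_left): buffer="mwiucx" (len 6), cursors c1@0 c2@0 c3@3, authorship ......
After op 2 (insert('t')): buffer="ttmwitucx" (len 9), cursors c1@2 c2@2 c3@6, authorship 12...3...
After op 3 (insert('q')): buffer="ttqqmwitqucx" (len 12), cursors c1@4 c2@4 c3@9, authorship 1212...33...
After op 4 (insert('u')): buffer="ttqquumwitquucx" (len 15), cursors c1@6 c2@6 c3@12, authorship 121212...333...

Answer: 6 6 12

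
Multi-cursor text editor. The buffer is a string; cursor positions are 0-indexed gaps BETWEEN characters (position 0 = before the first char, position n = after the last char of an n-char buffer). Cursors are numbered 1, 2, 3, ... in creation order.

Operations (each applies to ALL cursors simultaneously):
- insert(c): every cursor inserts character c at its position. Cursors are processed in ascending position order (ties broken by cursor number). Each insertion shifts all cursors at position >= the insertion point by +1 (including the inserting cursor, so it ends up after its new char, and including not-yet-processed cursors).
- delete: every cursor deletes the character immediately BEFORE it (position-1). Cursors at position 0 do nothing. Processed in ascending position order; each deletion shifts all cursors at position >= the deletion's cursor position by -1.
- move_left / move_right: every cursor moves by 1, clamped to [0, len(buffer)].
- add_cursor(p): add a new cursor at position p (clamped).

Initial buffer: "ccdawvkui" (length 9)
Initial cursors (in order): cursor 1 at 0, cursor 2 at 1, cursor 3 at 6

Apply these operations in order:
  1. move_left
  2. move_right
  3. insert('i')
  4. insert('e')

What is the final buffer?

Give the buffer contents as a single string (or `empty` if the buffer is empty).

Answer: ciieecdawviekui

Derivation:
After op 1 (move_left): buffer="ccdawvkui" (len 9), cursors c1@0 c2@0 c3@5, authorship .........
After op 2 (move_right): buffer="ccdawvkui" (len 9), cursors c1@1 c2@1 c3@6, authorship .........
After op 3 (insert('i')): buffer="ciicdawvikui" (len 12), cursors c1@3 c2@3 c3@9, authorship .12.....3...
After op 4 (insert('e')): buffer="ciieecdawviekui" (len 15), cursors c1@5 c2@5 c3@12, authorship .1212.....33...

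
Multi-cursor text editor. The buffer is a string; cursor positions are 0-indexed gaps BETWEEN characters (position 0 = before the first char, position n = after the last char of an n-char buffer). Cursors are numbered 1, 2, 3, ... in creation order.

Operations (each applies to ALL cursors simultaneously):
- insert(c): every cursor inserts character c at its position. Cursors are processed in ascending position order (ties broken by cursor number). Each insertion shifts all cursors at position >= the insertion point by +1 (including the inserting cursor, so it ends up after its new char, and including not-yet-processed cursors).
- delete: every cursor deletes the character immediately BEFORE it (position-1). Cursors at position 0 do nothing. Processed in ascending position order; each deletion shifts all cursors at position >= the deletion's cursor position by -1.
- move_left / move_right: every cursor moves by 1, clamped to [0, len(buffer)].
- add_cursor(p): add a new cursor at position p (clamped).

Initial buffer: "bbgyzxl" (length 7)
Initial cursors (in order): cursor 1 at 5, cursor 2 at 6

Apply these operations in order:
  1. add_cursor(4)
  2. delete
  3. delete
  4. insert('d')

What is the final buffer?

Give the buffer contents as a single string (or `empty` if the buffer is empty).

After op 1 (add_cursor(4)): buffer="bbgyzxl" (len 7), cursors c3@4 c1@5 c2@6, authorship .......
After op 2 (delete): buffer="bbgl" (len 4), cursors c1@3 c2@3 c3@3, authorship ....
After op 3 (delete): buffer="l" (len 1), cursors c1@0 c2@0 c3@0, authorship .
After op 4 (insert('d')): buffer="dddl" (len 4), cursors c1@3 c2@3 c3@3, authorship 123.

Answer: dddl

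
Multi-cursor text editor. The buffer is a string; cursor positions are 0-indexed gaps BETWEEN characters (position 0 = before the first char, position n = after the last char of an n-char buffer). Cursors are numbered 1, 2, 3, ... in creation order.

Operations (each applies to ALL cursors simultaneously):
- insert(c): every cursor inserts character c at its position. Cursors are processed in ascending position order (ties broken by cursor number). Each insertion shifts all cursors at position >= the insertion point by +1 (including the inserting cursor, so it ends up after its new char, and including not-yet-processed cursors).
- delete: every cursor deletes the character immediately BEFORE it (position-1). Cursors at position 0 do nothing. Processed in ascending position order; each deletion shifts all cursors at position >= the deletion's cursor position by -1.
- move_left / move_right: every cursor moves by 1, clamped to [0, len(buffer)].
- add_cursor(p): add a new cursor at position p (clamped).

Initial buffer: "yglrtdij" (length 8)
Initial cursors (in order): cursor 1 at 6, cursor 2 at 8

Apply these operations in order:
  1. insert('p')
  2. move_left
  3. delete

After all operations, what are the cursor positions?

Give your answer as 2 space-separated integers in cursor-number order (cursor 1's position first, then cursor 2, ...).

Answer: 5 7

Derivation:
After op 1 (insert('p')): buffer="yglrtdpijp" (len 10), cursors c1@7 c2@10, authorship ......1..2
After op 2 (move_left): buffer="yglrtdpijp" (len 10), cursors c1@6 c2@9, authorship ......1..2
After op 3 (delete): buffer="yglrtpip" (len 8), cursors c1@5 c2@7, authorship .....1.2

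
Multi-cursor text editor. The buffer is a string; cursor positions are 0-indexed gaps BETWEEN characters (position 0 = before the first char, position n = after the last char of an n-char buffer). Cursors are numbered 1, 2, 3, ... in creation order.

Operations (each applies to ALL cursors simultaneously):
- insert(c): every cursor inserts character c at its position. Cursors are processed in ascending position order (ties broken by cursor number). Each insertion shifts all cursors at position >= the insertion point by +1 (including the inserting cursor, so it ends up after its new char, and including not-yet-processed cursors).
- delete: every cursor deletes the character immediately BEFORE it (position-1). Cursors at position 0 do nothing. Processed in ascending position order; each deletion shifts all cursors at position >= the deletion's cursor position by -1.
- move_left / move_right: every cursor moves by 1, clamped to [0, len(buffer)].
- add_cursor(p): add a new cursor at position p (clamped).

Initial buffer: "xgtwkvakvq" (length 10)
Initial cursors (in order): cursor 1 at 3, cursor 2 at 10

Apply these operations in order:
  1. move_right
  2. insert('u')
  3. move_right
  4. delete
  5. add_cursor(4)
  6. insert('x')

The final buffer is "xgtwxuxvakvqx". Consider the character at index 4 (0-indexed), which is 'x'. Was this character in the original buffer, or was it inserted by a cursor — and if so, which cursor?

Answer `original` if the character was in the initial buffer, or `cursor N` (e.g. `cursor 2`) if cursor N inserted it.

Answer: cursor 3

Derivation:
After op 1 (move_right): buffer="xgtwkvakvq" (len 10), cursors c1@4 c2@10, authorship ..........
After op 2 (insert('u')): buffer="xgtwukvakvqu" (len 12), cursors c1@5 c2@12, authorship ....1......2
After op 3 (move_right): buffer="xgtwukvakvqu" (len 12), cursors c1@6 c2@12, authorship ....1......2
After op 4 (delete): buffer="xgtwuvakvq" (len 10), cursors c1@5 c2@10, authorship ....1.....
After op 5 (add_cursor(4)): buffer="xgtwuvakvq" (len 10), cursors c3@4 c1@5 c2@10, authorship ....1.....
After op 6 (insert('x')): buffer="xgtwxuxvakvqx" (len 13), cursors c3@5 c1@7 c2@13, authorship ....311.....2
Authorship (.=original, N=cursor N): . . . . 3 1 1 . . . . . 2
Index 4: author = 3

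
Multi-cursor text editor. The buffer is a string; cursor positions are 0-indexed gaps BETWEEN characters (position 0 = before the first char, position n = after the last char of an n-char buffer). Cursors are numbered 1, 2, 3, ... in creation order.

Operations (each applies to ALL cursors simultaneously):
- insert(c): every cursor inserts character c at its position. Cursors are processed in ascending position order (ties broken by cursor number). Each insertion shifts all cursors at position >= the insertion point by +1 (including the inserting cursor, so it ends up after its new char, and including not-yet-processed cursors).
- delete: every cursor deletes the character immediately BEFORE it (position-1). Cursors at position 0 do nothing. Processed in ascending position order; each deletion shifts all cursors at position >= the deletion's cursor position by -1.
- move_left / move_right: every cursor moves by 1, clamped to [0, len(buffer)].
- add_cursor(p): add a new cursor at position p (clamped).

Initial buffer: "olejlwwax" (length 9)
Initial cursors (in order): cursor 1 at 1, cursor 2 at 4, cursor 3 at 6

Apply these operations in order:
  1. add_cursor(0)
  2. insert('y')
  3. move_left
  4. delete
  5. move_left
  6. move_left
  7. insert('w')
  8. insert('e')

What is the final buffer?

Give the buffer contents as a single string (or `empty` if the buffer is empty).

Answer: wweeyyweleweylywax

Derivation:
After op 1 (add_cursor(0)): buffer="olejlwwax" (len 9), cursors c4@0 c1@1 c2@4 c3@6, authorship .........
After op 2 (insert('y')): buffer="yoylejylwywax" (len 13), cursors c4@1 c1@3 c2@7 c3@10, authorship 4.1...2..3...
After op 3 (move_left): buffer="yoylejylwywax" (len 13), cursors c4@0 c1@2 c2@6 c3@9, authorship 4.1...2..3...
After op 4 (delete): buffer="yyleylywax" (len 10), cursors c4@0 c1@1 c2@4 c3@6, authorship 41..2.3...
After op 5 (move_left): buffer="yyleylywax" (len 10), cursors c1@0 c4@0 c2@3 c3@5, authorship 41..2.3...
After op 6 (move_left): buffer="yyleylywax" (len 10), cursors c1@0 c4@0 c2@2 c3@4, authorship 41..2.3...
After op 7 (insert('w')): buffer="wwyywlewylywax" (len 14), cursors c1@2 c4@2 c2@5 c3@8, authorship 14412..32.3...
After op 8 (insert('e')): buffer="wweeyyweleweylywax" (len 18), cursors c1@4 c4@4 c2@8 c3@12, authorship 14144122..332.3...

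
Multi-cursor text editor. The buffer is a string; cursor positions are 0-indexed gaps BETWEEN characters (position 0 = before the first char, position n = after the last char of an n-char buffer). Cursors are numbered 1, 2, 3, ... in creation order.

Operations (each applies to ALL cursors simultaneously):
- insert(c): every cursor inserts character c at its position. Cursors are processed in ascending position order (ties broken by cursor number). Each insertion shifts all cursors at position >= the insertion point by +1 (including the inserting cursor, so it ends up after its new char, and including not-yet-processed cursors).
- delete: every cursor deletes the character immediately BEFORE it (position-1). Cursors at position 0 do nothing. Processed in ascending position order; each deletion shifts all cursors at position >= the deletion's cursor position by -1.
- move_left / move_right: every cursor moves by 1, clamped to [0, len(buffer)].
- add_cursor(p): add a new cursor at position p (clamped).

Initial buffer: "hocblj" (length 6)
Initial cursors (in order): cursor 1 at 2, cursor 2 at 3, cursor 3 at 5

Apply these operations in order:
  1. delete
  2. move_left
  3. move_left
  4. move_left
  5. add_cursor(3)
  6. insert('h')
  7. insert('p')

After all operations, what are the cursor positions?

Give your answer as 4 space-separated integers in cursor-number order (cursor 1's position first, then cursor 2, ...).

After op 1 (delete): buffer="hbj" (len 3), cursors c1@1 c2@1 c3@2, authorship ...
After op 2 (move_left): buffer="hbj" (len 3), cursors c1@0 c2@0 c3@1, authorship ...
After op 3 (move_left): buffer="hbj" (len 3), cursors c1@0 c2@0 c3@0, authorship ...
After op 4 (move_left): buffer="hbj" (len 3), cursors c1@0 c2@0 c3@0, authorship ...
After op 5 (add_cursor(3)): buffer="hbj" (len 3), cursors c1@0 c2@0 c3@0 c4@3, authorship ...
After op 6 (insert('h')): buffer="hhhhbjh" (len 7), cursors c1@3 c2@3 c3@3 c4@7, authorship 123...4
After op 7 (insert('p')): buffer="hhhppphbjhp" (len 11), cursors c1@6 c2@6 c3@6 c4@11, authorship 123123...44

Answer: 6 6 6 11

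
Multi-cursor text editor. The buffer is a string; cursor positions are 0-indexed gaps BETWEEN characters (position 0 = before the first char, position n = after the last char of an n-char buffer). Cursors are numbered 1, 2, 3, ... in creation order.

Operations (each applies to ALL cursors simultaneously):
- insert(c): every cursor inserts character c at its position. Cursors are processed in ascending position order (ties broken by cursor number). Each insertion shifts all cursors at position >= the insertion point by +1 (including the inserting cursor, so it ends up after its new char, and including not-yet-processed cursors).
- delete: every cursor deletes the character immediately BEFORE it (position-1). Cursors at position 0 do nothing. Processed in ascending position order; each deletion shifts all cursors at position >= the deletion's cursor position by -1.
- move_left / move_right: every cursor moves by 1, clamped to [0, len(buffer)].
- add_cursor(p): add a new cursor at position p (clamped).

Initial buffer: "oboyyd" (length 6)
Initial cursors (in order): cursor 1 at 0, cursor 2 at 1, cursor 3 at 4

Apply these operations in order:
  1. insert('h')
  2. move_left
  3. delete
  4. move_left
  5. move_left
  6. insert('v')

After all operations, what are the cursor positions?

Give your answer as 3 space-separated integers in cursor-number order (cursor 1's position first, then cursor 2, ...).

After op 1 (insert('h')): buffer="hohboyhyd" (len 9), cursors c1@1 c2@3 c3@7, authorship 1.2...3..
After op 2 (move_left): buffer="hohboyhyd" (len 9), cursors c1@0 c2@2 c3@6, authorship 1.2...3..
After op 3 (delete): buffer="hhbohyd" (len 7), cursors c1@0 c2@1 c3@4, authorship 12..3..
After op 4 (move_left): buffer="hhbohyd" (len 7), cursors c1@0 c2@0 c3@3, authorship 12..3..
After op 5 (move_left): buffer="hhbohyd" (len 7), cursors c1@0 c2@0 c3@2, authorship 12..3..
After op 6 (insert('v')): buffer="vvhhvbohyd" (len 10), cursors c1@2 c2@2 c3@5, authorship 12123..3..

Answer: 2 2 5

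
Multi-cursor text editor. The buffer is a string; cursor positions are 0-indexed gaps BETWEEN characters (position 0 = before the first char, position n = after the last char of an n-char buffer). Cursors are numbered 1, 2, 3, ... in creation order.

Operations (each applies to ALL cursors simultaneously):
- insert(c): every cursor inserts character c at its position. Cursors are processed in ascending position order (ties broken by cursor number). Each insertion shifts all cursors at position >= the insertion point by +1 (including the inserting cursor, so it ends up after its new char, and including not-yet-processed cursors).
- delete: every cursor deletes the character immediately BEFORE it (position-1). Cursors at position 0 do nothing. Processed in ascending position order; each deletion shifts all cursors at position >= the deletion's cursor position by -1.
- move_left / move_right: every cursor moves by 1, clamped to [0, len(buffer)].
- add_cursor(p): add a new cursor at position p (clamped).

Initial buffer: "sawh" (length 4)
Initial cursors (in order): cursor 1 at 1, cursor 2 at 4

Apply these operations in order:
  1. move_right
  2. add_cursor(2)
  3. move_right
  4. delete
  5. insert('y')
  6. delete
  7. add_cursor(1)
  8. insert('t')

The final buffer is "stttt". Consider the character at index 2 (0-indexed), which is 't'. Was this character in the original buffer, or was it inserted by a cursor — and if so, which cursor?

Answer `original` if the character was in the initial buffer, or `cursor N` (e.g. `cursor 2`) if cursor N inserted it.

Answer: cursor 2

Derivation:
After op 1 (move_right): buffer="sawh" (len 4), cursors c1@2 c2@4, authorship ....
After op 2 (add_cursor(2)): buffer="sawh" (len 4), cursors c1@2 c3@2 c2@4, authorship ....
After op 3 (move_right): buffer="sawh" (len 4), cursors c1@3 c3@3 c2@4, authorship ....
After op 4 (delete): buffer="s" (len 1), cursors c1@1 c2@1 c3@1, authorship .
After op 5 (insert('y')): buffer="syyy" (len 4), cursors c1@4 c2@4 c3@4, authorship .123
After op 6 (delete): buffer="s" (len 1), cursors c1@1 c2@1 c3@1, authorship .
After op 7 (add_cursor(1)): buffer="s" (len 1), cursors c1@1 c2@1 c3@1 c4@1, authorship .
After op 8 (insert('t')): buffer="stttt" (len 5), cursors c1@5 c2@5 c3@5 c4@5, authorship .1234
Authorship (.=original, N=cursor N): . 1 2 3 4
Index 2: author = 2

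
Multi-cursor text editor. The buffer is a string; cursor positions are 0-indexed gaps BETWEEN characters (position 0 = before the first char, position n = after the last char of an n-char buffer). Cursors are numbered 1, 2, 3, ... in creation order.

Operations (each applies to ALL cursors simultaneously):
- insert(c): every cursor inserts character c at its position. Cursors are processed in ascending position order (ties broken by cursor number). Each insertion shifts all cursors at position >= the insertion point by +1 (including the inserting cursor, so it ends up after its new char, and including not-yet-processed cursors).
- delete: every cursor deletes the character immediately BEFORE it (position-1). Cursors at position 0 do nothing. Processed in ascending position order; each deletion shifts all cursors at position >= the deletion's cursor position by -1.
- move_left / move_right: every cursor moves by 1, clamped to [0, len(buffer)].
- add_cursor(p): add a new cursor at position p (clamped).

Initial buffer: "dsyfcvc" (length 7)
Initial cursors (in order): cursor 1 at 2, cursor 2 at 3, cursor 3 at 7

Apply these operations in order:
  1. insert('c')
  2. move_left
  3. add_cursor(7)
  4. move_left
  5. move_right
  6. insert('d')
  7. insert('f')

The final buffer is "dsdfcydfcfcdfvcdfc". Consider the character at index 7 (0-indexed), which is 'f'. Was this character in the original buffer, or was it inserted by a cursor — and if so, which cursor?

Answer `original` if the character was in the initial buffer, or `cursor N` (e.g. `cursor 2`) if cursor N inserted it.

Answer: cursor 2

Derivation:
After op 1 (insert('c')): buffer="dscycfcvcc" (len 10), cursors c1@3 c2@5 c3@10, authorship ..1.2....3
After op 2 (move_left): buffer="dscycfcvcc" (len 10), cursors c1@2 c2@4 c3@9, authorship ..1.2....3
After op 3 (add_cursor(7)): buffer="dscycfcvcc" (len 10), cursors c1@2 c2@4 c4@7 c3@9, authorship ..1.2....3
After op 4 (move_left): buffer="dscycfcvcc" (len 10), cursors c1@1 c2@3 c4@6 c3@8, authorship ..1.2....3
After op 5 (move_right): buffer="dscycfcvcc" (len 10), cursors c1@2 c2@4 c4@7 c3@9, authorship ..1.2....3
After op 6 (insert('d')): buffer="dsdcydcfcdvcdc" (len 14), cursors c1@3 c2@6 c4@10 c3@13, authorship ..11.22..4..33
After op 7 (insert('f')): buffer="dsdfcydfcfcdfvcdfc" (len 18), cursors c1@4 c2@8 c4@13 c3@17, authorship ..111.222..44..333
Authorship (.=original, N=cursor N): . . 1 1 1 . 2 2 2 . . 4 4 . . 3 3 3
Index 7: author = 2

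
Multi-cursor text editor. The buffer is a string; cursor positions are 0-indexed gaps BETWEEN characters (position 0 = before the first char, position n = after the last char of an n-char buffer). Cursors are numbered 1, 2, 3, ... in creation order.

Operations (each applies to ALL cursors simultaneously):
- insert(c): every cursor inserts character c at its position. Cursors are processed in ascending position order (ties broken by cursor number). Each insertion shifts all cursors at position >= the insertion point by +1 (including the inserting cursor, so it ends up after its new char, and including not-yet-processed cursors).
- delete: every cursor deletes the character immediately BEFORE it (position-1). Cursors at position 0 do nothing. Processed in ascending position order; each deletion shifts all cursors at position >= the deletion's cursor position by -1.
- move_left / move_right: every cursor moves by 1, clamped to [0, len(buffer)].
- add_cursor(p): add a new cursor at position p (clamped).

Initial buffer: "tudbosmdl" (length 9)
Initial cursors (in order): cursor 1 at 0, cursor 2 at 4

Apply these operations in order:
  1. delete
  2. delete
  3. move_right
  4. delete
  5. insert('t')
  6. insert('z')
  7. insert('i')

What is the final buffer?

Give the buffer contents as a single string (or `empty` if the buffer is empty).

Answer: tziutzismdl

Derivation:
After op 1 (delete): buffer="tudosmdl" (len 8), cursors c1@0 c2@3, authorship ........
After op 2 (delete): buffer="tuosmdl" (len 7), cursors c1@0 c2@2, authorship .......
After op 3 (move_right): buffer="tuosmdl" (len 7), cursors c1@1 c2@3, authorship .......
After op 4 (delete): buffer="usmdl" (len 5), cursors c1@0 c2@1, authorship .....
After op 5 (insert('t')): buffer="tutsmdl" (len 7), cursors c1@1 c2@3, authorship 1.2....
After op 6 (insert('z')): buffer="tzutzsmdl" (len 9), cursors c1@2 c2@5, authorship 11.22....
After op 7 (insert('i')): buffer="tziutzismdl" (len 11), cursors c1@3 c2@7, authorship 111.222....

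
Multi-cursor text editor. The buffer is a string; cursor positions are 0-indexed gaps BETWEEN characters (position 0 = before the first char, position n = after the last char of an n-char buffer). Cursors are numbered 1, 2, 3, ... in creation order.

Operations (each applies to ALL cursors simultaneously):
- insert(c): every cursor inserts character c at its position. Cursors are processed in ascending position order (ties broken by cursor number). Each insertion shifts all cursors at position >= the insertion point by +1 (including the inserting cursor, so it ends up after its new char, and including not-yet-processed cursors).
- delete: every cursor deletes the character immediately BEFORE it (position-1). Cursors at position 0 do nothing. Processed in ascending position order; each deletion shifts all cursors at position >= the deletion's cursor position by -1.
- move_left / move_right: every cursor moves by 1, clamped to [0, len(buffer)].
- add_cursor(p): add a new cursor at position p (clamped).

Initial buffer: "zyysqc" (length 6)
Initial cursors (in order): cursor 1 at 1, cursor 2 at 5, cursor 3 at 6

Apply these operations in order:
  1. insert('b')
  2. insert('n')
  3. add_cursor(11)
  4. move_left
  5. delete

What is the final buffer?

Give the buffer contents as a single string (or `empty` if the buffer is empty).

After op 1 (insert('b')): buffer="zbyysqbcb" (len 9), cursors c1@2 c2@7 c3@9, authorship .1....2.3
After op 2 (insert('n')): buffer="zbnyysqbncbn" (len 12), cursors c1@3 c2@9 c3@12, authorship .11....22.33
After op 3 (add_cursor(11)): buffer="zbnyysqbncbn" (len 12), cursors c1@3 c2@9 c4@11 c3@12, authorship .11....22.33
After op 4 (move_left): buffer="zbnyysqbncbn" (len 12), cursors c1@2 c2@8 c4@10 c3@11, authorship .11....22.33
After op 5 (delete): buffer="znyysqnn" (len 8), cursors c1@1 c2@6 c3@7 c4@7, authorship .1....23

Answer: znyysqnn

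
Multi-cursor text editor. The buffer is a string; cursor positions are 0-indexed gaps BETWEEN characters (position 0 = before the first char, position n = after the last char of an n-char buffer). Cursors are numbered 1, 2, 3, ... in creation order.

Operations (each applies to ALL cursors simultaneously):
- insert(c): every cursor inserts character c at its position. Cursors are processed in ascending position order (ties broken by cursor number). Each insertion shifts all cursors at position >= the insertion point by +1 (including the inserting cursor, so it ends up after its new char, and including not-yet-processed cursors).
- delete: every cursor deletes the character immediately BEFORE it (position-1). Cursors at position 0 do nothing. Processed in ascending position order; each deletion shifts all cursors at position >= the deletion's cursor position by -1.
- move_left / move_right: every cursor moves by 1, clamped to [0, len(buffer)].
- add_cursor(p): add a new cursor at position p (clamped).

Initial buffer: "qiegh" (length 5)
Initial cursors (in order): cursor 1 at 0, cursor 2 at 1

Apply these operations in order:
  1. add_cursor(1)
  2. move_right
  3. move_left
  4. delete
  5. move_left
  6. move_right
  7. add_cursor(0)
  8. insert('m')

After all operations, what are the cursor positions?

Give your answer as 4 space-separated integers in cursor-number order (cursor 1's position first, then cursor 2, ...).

After op 1 (add_cursor(1)): buffer="qiegh" (len 5), cursors c1@0 c2@1 c3@1, authorship .....
After op 2 (move_right): buffer="qiegh" (len 5), cursors c1@1 c2@2 c3@2, authorship .....
After op 3 (move_left): buffer="qiegh" (len 5), cursors c1@0 c2@1 c3@1, authorship .....
After op 4 (delete): buffer="iegh" (len 4), cursors c1@0 c2@0 c3@0, authorship ....
After op 5 (move_left): buffer="iegh" (len 4), cursors c1@0 c2@0 c3@0, authorship ....
After op 6 (move_right): buffer="iegh" (len 4), cursors c1@1 c2@1 c3@1, authorship ....
After op 7 (add_cursor(0)): buffer="iegh" (len 4), cursors c4@0 c1@1 c2@1 c3@1, authorship ....
After op 8 (insert('m')): buffer="mimmmegh" (len 8), cursors c4@1 c1@5 c2@5 c3@5, authorship 4.123...

Answer: 5 5 5 1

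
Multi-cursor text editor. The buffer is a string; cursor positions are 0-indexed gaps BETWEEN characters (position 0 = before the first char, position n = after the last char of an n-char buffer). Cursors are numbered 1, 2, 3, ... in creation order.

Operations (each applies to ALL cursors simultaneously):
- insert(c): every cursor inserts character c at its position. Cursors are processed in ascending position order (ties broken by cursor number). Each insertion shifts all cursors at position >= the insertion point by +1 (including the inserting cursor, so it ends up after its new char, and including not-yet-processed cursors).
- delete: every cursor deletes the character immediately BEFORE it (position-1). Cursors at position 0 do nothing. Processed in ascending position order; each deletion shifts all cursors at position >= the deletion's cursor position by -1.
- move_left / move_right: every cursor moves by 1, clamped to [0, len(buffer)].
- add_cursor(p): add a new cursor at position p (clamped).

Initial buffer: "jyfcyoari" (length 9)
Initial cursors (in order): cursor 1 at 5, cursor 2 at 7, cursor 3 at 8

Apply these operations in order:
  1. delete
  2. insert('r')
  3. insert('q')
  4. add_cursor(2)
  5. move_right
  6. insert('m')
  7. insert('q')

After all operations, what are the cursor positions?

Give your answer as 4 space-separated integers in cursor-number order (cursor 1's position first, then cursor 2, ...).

Answer: 11 20 20 5

Derivation:
After op 1 (delete): buffer="jyfcoi" (len 6), cursors c1@4 c2@5 c3@5, authorship ......
After op 2 (insert('r')): buffer="jyfcrorri" (len 9), cursors c1@5 c2@8 c3@8, authorship ....1.23.
After op 3 (insert('q')): buffer="jyfcrqorrqqi" (len 12), cursors c1@6 c2@11 c3@11, authorship ....11.2323.
After op 4 (add_cursor(2)): buffer="jyfcrqorrqqi" (len 12), cursors c4@2 c1@6 c2@11 c3@11, authorship ....11.2323.
After op 5 (move_right): buffer="jyfcrqorrqqi" (len 12), cursors c4@3 c1@7 c2@12 c3@12, authorship ....11.2323.
After op 6 (insert('m')): buffer="jyfmcrqomrrqqimm" (len 16), cursors c4@4 c1@9 c2@16 c3@16, authorship ...4.11.12323.23
After op 7 (insert('q')): buffer="jyfmqcrqomqrrqqimmqq" (len 20), cursors c4@5 c1@11 c2@20 c3@20, authorship ...44.11.112323.2323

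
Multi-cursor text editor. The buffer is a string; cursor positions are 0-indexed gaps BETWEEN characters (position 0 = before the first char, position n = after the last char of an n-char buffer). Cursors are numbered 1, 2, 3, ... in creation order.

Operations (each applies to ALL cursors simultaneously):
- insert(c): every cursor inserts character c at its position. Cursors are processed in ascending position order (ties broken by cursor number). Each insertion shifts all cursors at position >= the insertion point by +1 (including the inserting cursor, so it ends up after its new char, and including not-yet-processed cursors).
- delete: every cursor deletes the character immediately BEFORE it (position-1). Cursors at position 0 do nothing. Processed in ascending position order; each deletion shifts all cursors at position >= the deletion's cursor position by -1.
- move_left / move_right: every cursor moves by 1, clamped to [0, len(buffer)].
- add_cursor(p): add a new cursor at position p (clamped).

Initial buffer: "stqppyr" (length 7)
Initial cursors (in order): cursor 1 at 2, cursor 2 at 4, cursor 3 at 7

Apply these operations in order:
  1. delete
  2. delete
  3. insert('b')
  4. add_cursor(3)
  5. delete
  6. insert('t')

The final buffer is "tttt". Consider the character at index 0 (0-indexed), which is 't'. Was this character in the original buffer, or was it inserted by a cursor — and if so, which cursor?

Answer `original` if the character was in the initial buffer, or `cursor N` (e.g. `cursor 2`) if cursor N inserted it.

Answer: cursor 1

Derivation:
After op 1 (delete): buffer="sqpy" (len 4), cursors c1@1 c2@2 c3@4, authorship ....
After op 2 (delete): buffer="p" (len 1), cursors c1@0 c2@0 c3@1, authorship .
After op 3 (insert('b')): buffer="bbpb" (len 4), cursors c1@2 c2@2 c3@4, authorship 12.3
After op 4 (add_cursor(3)): buffer="bbpb" (len 4), cursors c1@2 c2@2 c4@3 c3@4, authorship 12.3
After op 5 (delete): buffer="" (len 0), cursors c1@0 c2@0 c3@0 c4@0, authorship 
After op 6 (insert('t')): buffer="tttt" (len 4), cursors c1@4 c2@4 c3@4 c4@4, authorship 1234
Authorship (.=original, N=cursor N): 1 2 3 4
Index 0: author = 1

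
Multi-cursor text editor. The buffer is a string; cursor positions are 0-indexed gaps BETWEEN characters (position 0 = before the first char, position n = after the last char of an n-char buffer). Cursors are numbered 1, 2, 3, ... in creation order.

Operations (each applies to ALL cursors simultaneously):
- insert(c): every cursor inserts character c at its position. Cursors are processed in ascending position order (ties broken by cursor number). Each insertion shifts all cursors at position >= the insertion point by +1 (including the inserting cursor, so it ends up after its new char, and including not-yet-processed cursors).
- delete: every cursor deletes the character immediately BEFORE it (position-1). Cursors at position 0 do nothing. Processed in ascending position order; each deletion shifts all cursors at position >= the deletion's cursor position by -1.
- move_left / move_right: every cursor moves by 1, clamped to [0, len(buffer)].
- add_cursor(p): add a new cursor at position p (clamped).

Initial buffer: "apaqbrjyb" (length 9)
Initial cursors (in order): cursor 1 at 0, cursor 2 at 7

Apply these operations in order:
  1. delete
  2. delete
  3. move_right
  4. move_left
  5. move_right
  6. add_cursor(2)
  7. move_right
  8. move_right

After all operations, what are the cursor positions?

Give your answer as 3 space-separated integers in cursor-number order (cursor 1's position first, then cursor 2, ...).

Answer: 3 7 4

Derivation:
After op 1 (delete): buffer="apaqbryb" (len 8), cursors c1@0 c2@6, authorship ........
After op 2 (delete): buffer="apaqbyb" (len 7), cursors c1@0 c2@5, authorship .......
After op 3 (move_right): buffer="apaqbyb" (len 7), cursors c1@1 c2@6, authorship .......
After op 4 (move_left): buffer="apaqbyb" (len 7), cursors c1@0 c2@5, authorship .......
After op 5 (move_right): buffer="apaqbyb" (len 7), cursors c1@1 c2@6, authorship .......
After op 6 (add_cursor(2)): buffer="apaqbyb" (len 7), cursors c1@1 c3@2 c2@6, authorship .......
After op 7 (move_right): buffer="apaqbyb" (len 7), cursors c1@2 c3@3 c2@7, authorship .......
After op 8 (move_right): buffer="apaqbyb" (len 7), cursors c1@3 c3@4 c2@7, authorship .......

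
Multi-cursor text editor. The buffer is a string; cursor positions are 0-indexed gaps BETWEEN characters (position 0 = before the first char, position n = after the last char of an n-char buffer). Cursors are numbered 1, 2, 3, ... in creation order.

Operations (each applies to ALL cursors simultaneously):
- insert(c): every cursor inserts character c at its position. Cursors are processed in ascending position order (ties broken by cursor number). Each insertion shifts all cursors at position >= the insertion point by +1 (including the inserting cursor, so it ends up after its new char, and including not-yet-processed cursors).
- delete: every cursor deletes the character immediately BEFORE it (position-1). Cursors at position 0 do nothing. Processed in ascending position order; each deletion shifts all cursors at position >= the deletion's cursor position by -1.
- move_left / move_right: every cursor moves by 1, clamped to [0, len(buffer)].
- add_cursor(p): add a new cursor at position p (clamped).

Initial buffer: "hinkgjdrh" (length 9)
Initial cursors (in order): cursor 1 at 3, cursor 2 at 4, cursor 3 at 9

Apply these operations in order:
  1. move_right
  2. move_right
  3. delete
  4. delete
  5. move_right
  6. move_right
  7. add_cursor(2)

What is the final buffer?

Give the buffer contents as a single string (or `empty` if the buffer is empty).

After op 1 (move_right): buffer="hinkgjdrh" (len 9), cursors c1@4 c2@5 c3@9, authorship .........
After op 2 (move_right): buffer="hinkgjdrh" (len 9), cursors c1@5 c2@6 c3@9, authorship .........
After op 3 (delete): buffer="hinkdr" (len 6), cursors c1@4 c2@4 c3@6, authorship ......
After op 4 (delete): buffer="hid" (len 3), cursors c1@2 c2@2 c3@3, authorship ...
After op 5 (move_right): buffer="hid" (len 3), cursors c1@3 c2@3 c3@3, authorship ...
After op 6 (move_right): buffer="hid" (len 3), cursors c1@3 c2@3 c3@3, authorship ...
After op 7 (add_cursor(2)): buffer="hid" (len 3), cursors c4@2 c1@3 c2@3 c3@3, authorship ...

Answer: hid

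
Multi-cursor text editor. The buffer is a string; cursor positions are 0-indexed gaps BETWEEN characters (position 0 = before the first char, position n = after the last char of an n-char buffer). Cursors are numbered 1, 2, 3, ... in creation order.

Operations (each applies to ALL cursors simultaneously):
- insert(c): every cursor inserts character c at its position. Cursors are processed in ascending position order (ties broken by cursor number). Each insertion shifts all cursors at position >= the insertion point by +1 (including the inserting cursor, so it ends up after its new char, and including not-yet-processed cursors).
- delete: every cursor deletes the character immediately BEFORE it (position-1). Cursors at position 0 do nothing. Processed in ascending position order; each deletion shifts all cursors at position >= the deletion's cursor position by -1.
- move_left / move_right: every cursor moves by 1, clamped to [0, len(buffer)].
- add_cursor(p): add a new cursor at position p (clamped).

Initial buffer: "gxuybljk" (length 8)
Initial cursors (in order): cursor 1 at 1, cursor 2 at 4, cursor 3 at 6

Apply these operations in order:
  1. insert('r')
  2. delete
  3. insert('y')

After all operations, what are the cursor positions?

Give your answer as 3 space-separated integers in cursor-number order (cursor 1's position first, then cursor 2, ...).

After op 1 (insert('r')): buffer="grxuyrblrjk" (len 11), cursors c1@2 c2@6 c3@9, authorship .1...2..3..
After op 2 (delete): buffer="gxuybljk" (len 8), cursors c1@1 c2@4 c3@6, authorship ........
After op 3 (insert('y')): buffer="gyxuyyblyjk" (len 11), cursors c1@2 c2@6 c3@9, authorship .1...2..3..

Answer: 2 6 9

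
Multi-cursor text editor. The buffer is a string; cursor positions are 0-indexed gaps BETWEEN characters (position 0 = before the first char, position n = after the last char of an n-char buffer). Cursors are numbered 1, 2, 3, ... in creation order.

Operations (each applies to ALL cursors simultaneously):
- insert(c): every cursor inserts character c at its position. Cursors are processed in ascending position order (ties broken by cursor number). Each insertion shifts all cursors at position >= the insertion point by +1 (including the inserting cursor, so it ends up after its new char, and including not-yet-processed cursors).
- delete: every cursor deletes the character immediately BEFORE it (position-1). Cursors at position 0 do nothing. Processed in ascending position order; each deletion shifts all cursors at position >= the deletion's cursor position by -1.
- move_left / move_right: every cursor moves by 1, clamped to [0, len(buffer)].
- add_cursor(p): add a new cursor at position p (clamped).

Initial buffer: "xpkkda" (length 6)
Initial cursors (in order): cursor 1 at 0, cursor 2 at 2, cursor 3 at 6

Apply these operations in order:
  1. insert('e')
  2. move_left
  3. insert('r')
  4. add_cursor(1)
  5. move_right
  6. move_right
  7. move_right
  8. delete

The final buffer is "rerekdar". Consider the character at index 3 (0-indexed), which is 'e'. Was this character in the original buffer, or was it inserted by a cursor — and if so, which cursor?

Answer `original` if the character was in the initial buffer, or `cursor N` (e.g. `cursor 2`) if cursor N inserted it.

After op 1 (insert('e')): buffer="expekkdae" (len 9), cursors c1@1 c2@4 c3@9, authorship 1..2....3
After op 2 (move_left): buffer="expekkdae" (len 9), cursors c1@0 c2@3 c3@8, authorship 1..2....3
After op 3 (insert('r')): buffer="rexprekkdare" (len 12), cursors c1@1 c2@5 c3@11, authorship 11..22....33
After op 4 (add_cursor(1)): buffer="rexprekkdare" (len 12), cursors c1@1 c4@1 c2@5 c3@11, authorship 11..22....33
After op 5 (move_right): buffer="rexprekkdare" (len 12), cursors c1@2 c4@2 c2@6 c3@12, authorship 11..22....33
After op 6 (move_right): buffer="rexprekkdare" (len 12), cursors c1@3 c4@3 c2@7 c3@12, authorship 11..22....33
After op 7 (move_right): buffer="rexprekkdare" (len 12), cursors c1@4 c4@4 c2@8 c3@12, authorship 11..22....33
After op 8 (delete): buffer="rerekdar" (len 8), cursors c1@2 c4@2 c2@5 c3@8, authorship 1122...3
Authorship (.=original, N=cursor N): 1 1 2 2 . . . 3
Index 3: author = 2

Answer: cursor 2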